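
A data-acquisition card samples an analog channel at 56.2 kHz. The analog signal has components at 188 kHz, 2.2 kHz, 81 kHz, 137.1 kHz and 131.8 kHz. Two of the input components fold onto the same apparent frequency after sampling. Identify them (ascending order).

131.8 kHz, 188 kHz

fs/2 = 28.1 kHz.
188 kHz mod fs = 19.4 kHz.
19.4 kHz ≤ fs/2 = 28.1 kHz, appears at 19.4 kHz.
2.2 kHz ≤ fs/2 = 28.1 kHz, passes unchanged.
81 kHz mod fs = 24.8 kHz.
24.8 kHz ≤ fs/2 = 28.1 kHz, appears at 24.8 kHz.
137.1 kHz mod fs = 24.7 kHz.
24.7 kHz ≤ fs/2 = 28.1 kHz, appears at 24.7 kHz.
131.8 kHz mod fs = 19.4 kHz.
19.4 kHz ≤ fs/2 = 28.1 kHz, appears at 19.4 kHz.
131.8 kHz and 188 kHz both map to 19.4 kHz.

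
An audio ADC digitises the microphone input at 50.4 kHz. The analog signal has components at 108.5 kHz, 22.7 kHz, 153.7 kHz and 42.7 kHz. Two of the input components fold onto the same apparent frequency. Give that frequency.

7.7 kHz

fs/2 = 25.2 kHz.
108.5 kHz mod fs = 7.7 kHz.
7.7 kHz ≤ fs/2 = 25.2 kHz, appears at 7.7 kHz.
22.7 kHz ≤ fs/2 = 25.2 kHz, passes unchanged.
153.7 kHz mod fs = 2.5 kHz.
2.5 kHz ≤ fs/2 = 25.2 kHz, appears at 2.5 kHz.
42.7 kHz > fs/2 = 25.2 kHz, folds to fs − 42.7 kHz = 7.7 kHz.
42.7 kHz and 108.5 kHz both map to 7.7 kHz.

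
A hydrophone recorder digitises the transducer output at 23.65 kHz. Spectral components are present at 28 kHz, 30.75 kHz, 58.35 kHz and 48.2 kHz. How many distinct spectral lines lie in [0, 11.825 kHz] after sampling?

4

fs/2 = 11.825 kHz.
28 kHz mod fs = 4.35 kHz.
4.35 kHz ≤ fs/2 = 11.825 kHz, appears at 4.35 kHz.
30.75 kHz mod fs = 7.1 kHz.
7.1 kHz ≤ fs/2 = 11.825 kHz, appears at 7.1 kHz.
58.35 kHz mod fs = 11.05 kHz.
11.05 kHz ≤ fs/2 = 11.825 kHz, appears at 11.05 kHz.
48.2 kHz mod fs = 0.9 kHz.
0.9 kHz ≤ fs/2 = 11.825 kHz, appears at 0.9 kHz.
Distinct values: {0.9 kHz, 4.35 kHz, 7.1 kHz, 11.05 kHz} → 4.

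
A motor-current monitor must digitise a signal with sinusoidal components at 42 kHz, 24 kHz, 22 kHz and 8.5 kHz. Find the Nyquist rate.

Highest-frequency component: 42 kHz.
Nyquist rate = 2 × 42 kHz = 84 kHz.

84 kHz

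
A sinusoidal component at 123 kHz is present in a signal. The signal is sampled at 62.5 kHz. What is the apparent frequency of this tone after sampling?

123 kHz mod fs = 60.5 kHz.
60.5 kHz > fs/2 = 31.25 kHz, folds to fs − 60.5 kHz = 2 kHz.

2 kHz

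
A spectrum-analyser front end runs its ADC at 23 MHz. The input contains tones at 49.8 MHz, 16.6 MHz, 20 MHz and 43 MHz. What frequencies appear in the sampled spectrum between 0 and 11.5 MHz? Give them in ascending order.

3 MHz, 3.8 MHz, 6.4 MHz

fs/2 = 11.5 MHz.
49.8 MHz mod fs = 3.8 MHz.
3.8 MHz ≤ fs/2 = 11.5 MHz, appears at 3.8 MHz.
16.6 MHz > fs/2 = 11.5 MHz, folds to fs − 16.6 MHz = 6.4 MHz.
20 MHz > fs/2 = 11.5 MHz, folds to fs − 20 MHz = 3 MHz.
43 MHz mod fs = 20 MHz.
20 MHz > fs/2 = 11.5 MHz, folds to fs − 20 MHz = 3 MHz.
Distinct values: {3 MHz, 3.8 MHz, 6.4 MHz}.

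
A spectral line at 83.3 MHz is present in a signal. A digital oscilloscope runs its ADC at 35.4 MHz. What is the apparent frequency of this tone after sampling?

12.5 MHz

83.3 MHz mod fs = 12.5 MHz.
12.5 MHz ≤ fs/2 = 17.7 MHz, appears at 12.5 MHz.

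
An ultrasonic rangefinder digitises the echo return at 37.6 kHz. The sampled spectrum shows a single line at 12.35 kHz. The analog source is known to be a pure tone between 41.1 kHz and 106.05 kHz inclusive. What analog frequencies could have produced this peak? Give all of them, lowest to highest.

49.95 kHz, 62.85 kHz, 87.55 kHz, 100.45 kHz

Frequencies that alias to 12.35 kHz are k·fs ± 12.35 kHz for integer k ≥ 0.
k=0: 12.35 kHz.
k=1: 25.25 kHz, 49.95 kHz.
k=2: 62.85 kHz, 87.55 kHz.
k=3: 100.45 kHz, 125.15 kHz.
k=4: 138.05 kHz, 162.75 kHz.
Within [41.1 kHz, 106.05 kHz]: 49.95 kHz, 62.85 kHz, 87.55 kHz, 100.45 kHz.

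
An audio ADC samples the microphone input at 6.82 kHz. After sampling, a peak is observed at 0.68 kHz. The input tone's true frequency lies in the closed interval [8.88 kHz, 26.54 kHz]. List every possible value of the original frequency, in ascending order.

12.96 kHz, 14.32 kHz, 19.78 kHz, 21.14 kHz

Frequencies that alias to 0.68 kHz are k·fs ± 0.68 kHz for integer k ≥ 0.
k=0: 0.68 kHz.
k=1: 6.14 kHz, 7.5 kHz.
k=2: 12.96 kHz, 14.32 kHz.
k=3: 19.78 kHz, 21.14 kHz.
k=4: 26.6 kHz, 27.96 kHz.
Within [8.88 kHz, 26.54 kHz]: 12.96 kHz, 14.32 kHz, 19.78 kHz, 21.14 kHz.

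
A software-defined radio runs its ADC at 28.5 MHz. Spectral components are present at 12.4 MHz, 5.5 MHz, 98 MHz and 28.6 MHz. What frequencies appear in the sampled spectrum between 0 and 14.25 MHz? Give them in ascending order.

0.1 MHz, 5.5 MHz, 12.4 MHz, 12.5 MHz

fs/2 = 14.25 MHz.
12.4 MHz ≤ fs/2 = 14.25 MHz, passes unchanged.
5.5 MHz ≤ fs/2 = 14.25 MHz, passes unchanged.
98 MHz mod fs = 12.5 MHz.
12.5 MHz ≤ fs/2 = 14.25 MHz, appears at 12.5 MHz.
28.6 MHz mod fs = 0.1 MHz.
0.1 MHz ≤ fs/2 = 14.25 MHz, appears at 0.1 MHz.
Distinct values: {0.1 MHz, 5.5 MHz, 12.4 MHz, 12.5 MHz}.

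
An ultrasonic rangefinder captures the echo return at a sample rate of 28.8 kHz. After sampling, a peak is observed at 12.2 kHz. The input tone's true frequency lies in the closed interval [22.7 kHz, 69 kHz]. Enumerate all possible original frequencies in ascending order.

41 kHz, 45.4 kHz

Frequencies that alias to 12.2 kHz are k·fs ± 12.2 kHz for integer k ≥ 0.
k=0: 12.2 kHz.
k=1: 16.6 kHz, 41 kHz.
k=2: 45.4 kHz, 69.8 kHz.
k=3: 74.2 kHz, 98.6 kHz.
Within [22.7 kHz, 69 kHz]: 41 kHz, 45.4 kHz.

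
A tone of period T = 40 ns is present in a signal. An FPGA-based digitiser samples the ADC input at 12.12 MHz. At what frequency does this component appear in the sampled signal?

0.76 MHz

T = 40 ns → f = 1/T = 25 MHz.
25 MHz mod fs = 0.76 MHz.
0.76 MHz ≤ fs/2 = 6.06 MHz, appears at 0.76 MHz.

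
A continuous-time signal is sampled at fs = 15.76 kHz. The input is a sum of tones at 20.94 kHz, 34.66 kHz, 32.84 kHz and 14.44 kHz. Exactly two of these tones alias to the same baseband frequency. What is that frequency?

fs/2 = 7.88 kHz.
20.94 kHz mod fs = 5.18 kHz.
5.18 kHz ≤ fs/2 = 7.88 kHz, appears at 5.18 kHz.
34.66 kHz mod fs = 3.14 kHz.
3.14 kHz ≤ fs/2 = 7.88 kHz, appears at 3.14 kHz.
32.84 kHz mod fs = 1.32 kHz.
1.32 kHz ≤ fs/2 = 7.88 kHz, appears at 1.32 kHz.
14.44 kHz > fs/2 = 7.88 kHz, folds to fs − 14.44 kHz = 1.32 kHz.
14.44 kHz and 32.84 kHz both map to 1.32 kHz.

1.32 kHz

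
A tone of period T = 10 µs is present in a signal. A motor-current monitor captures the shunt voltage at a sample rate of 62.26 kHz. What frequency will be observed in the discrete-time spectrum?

T = 10 µs → f = 1/T = 100 kHz.
100 kHz mod fs = 37.74 kHz.
37.74 kHz > fs/2 = 31.13 kHz, folds to fs − 37.74 kHz = 24.52 kHz.

24.52 kHz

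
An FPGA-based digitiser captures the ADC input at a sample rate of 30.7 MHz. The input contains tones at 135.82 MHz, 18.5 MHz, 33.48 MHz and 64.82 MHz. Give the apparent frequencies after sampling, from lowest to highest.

fs/2 = 15.35 MHz.
135.82 MHz mod fs = 13.02 MHz.
13.02 MHz ≤ fs/2 = 15.35 MHz, appears at 13.02 MHz.
18.5 MHz > fs/2 = 15.35 MHz, folds to fs − 18.5 MHz = 12.2 MHz.
33.48 MHz mod fs = 2.78 MHz.
2.78 MHz ≤ fs/2 = 15.35 MHz, appears at 2.78 MHz.
64.82 MHz mod fs = 3.42 MHz.
3.42 MHz ≤ fs/2 = 15.35 MHz, appears at 3.42 MHz.
Distinct values: {2.78 MHz, 3.42 MHz, 12.2 MHz, 13.02 MHz}.

2.78 MHz, 3.42 MHz, 12.2 MHz, 13.02 MHz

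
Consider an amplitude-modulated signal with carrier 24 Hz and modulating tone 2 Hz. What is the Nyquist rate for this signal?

AM sidebands sit at fc ± fm = 22 Hz and 26 Hz.
Highest-frequency component: 26 Hz.
Nyquist rate = 2 × 26 Hz = 52 Hz.

52 Hz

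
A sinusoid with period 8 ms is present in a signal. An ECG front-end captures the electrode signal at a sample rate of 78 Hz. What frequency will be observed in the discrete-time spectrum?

T = 8 ms → f = 1/T = 125 Hz.
125 Hz mod fs = 47 Hz.
47 Hz > fs/2 = 39 Hz, folds to fs − 47 Hz = 31 Hz.

31 Hz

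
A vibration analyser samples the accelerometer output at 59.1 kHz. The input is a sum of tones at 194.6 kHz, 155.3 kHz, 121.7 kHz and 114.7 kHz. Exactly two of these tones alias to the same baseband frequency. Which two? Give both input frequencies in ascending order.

fs/2 = 29.55 kHz.
194.6 kHz mod fs = 17.3 kHz.
17.3 kHz ≤ fs/2 = 29.55 kHz, appears at 17.3 kHz.
155.3 kHz mod fs = 37.1 kHz.
37.1 kHz > fs/2 = 29.55 kHz, folds to fs − 37.1 kHz = 22 kHz.
121.7 kHz mod fs = 3.5 kHz.
3.5 kHz ≤ fs/2 = 29.55 kHz, appears at 3.5 kHz.
114.7 kHz mod fs = 55.6 kHz.
55.6 kHz > fs/2 = 29.55 kHz, folds to fs − 55.6 kHz = 3.5 kHz.
114.7 kHz and 121.7 kHz both map to 3.5 kHz.

114.7 kHz, 121.7 kHz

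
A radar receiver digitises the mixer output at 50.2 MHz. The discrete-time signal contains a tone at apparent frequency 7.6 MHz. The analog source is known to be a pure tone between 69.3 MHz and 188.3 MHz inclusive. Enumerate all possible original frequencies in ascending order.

92.8 MHz, 108 MHz, 143 MHz, 158.2 MHz

Frequencies that alias to 7.6 MHz are k·fs ± 7.6 MHz for integer k ≥ 0.
k=0: 7.6 MHz.
k=1: 42.6 MHz, 57.8 MHz.
k=2: 92.8 MHz, 108 MHz.
k=3: 143 MHz, 158.2 MHz.
k=4: 193.2 MHz, 208.4 MHz.
Within [69.3 MHz, 188.3 MHz]: 92.8 MHz, 108 MHz, 143 MHz, 158.2 MHz.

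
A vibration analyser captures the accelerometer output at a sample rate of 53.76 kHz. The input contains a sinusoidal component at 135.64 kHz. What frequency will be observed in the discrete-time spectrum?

135.64 kHz mod fs = 28.12 kHz.
28.12 kHz > fs/2 = 26.88 kHz, folds to fs − 28.12 kHz = 25.64 kHz.

25.64 kHz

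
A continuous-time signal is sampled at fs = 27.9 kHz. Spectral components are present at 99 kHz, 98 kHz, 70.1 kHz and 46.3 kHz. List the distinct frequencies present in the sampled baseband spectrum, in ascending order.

fs/2 = 13.95 kHz.
99 kHz mod fs = 15.3 kHz.
15.3 kHz > fs/2 = 13.95 kHz, folds to fs − 15.3 kHz = 12.6 kHz.
98 kHz mod fs = 14.3 kHz.
14.3 kHz > fs/2 = 13.95 kHz, folds to fs − 14.3 kHz = 13.6 kHz.
70.1 kHz mod fs = 14.3 kHz.
14.3 kHz > fs/2 = 13.95 kHz, folds to fs − 14.3 kHz = 13.6 kHz.
46.3 kHz mod fs = 18.4 kHz.
18.4 kHz > fs/2 = 13.95 kHz, folds to fs − 18.4 kHz = 9.5 kHz.
Distinct values: {9.5 kHz, 12.6 kHz, 13.6 kHz}.

9.5 kHz, 12.6 kHz, 13.6 kHz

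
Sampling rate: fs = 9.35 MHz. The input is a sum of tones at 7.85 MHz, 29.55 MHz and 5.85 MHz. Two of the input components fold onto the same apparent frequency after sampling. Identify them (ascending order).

7.85 MHz, 29.55 MHz

fs/2 = 4.675 MHz.
7.85 MHz > fs/2 = 4.675 MHz, folds to fs − 7.85 MHz = 1.5 MHz.
29.55 MHz mod fs = 1.5 MHz.
1.5 MHz ≤ fs/2 = 4.675 MHz, appears at 1.5 MHz.
5.85 MHz > fs/2 = 4.675 MHz, folds to fs − 5.85 MHz = 3.5 MHz.
7.85 MHz and 29.55 MHz both map to 1.5 MHz.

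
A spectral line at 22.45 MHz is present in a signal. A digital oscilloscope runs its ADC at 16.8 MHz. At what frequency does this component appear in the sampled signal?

5.65 MHz

22.45 MHz mod fs = 5.65 MHz.
5.65 MHz ≤ fs/2 = 8.4 MHz, appears at 5.65 MHz.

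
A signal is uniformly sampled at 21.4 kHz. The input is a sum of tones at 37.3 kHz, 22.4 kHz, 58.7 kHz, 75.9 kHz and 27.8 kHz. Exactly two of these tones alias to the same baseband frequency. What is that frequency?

fs/2 = 10.7 kHz.
37.3 kHz mod fs = 15.9 kHz.
15.9 kHz > fs/2 = 10.7 kHz, folds to fs − 15.9 kHz = 5.5 kHz.
22.4 kHz mod fs = 1 kHz.
1 kHz ≤ fs/2 = 10.7 kHz, appears at 1 kHz.
58.7 kHz mod fs = 15.9 kHz.
15.9 kHz > fs/2 = 10.7 kHz, folds to fs − 15.9 kHz = 5.5 kHz.
75.9 kHz mod fs = 11.7 kHz.
11.7 kHz > fs/2 = 10.7 kHz, folds to fs − 11.7 kHz = 9.7 kHz.
27.8 kHz mod fs = 6.4 kHz.
6.4 kHz ≤ fs/2 = 10.7 kHz, appears at 6.4 kHz.
37.3 kHz and 58.7 kHz both map to 5.5 kHz.

5.5 kHz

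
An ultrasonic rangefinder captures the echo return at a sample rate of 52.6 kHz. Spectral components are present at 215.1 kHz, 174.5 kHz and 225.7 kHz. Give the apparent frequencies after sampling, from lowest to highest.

fs/2 = 26.3 kHz.
215.1 kHz mod fs = 4.7 kHz.
4.7 kHz ≤ fs/2 = 26.3 kHz, appears at 4.7 kHz.
174.5 kHz mod fs = 16.7 kHz.
16.7 kHz ≤ fs/2 = 26.3 kHz, appears at 16.7 kHz.
225.7 kHz mod fs = 15.3 kHz.
15.3 kHz ≤ fs/2 = 26.3 kHz, appears at 15.3 kHz.
Distinct values: {4.7 kHz, 15.3 kHz, 16.7 kHz}.

4.7 kHz, 15.3 kHz, 16.7 kHz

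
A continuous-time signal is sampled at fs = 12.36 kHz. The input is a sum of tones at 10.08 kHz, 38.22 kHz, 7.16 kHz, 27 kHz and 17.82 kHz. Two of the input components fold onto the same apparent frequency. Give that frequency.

2.28 kHz

fs/2 = 6.18 kHz.
10.08 kHz > fs/2 = 6.18 kHz, folds to fs − 10.08 kHz = 2.28 kHz.
38.22 kHz mod fs = 1.14 kHz.
1.14 kHz ≤ fs/2 = 6.18 kHz, appears at 1.14 kHz.
7.16 kHz > fs/2 = 6.18 kHz, folds to fs − 7.16 kHz = 5.2 kHz.
27 kHz mod fs = 2.28 kHz.
2.28 kHz ≤ fs/2 = 6.18 kHz, appears at 2.28 kHz.
17.82 kHz mod fs = 5.46 kHz.
5.46 kHz ≤ fs/2 = 6.18 kHz, appears at 5.46 kHz.
10.08 kHz and 27 kHz both map to 2.28 kHz.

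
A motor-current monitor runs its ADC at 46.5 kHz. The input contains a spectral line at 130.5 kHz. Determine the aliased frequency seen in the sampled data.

130.5 kHz mod fs = 37.5 kHz.
37.5 kHz > fs/2 = 23.25 kHz, folds to fs − 37.5 kHz = 9 kHz.

9 kHz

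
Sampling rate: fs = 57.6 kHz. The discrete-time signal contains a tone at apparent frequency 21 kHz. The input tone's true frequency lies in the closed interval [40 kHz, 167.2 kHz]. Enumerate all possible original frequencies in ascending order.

78.6 kHz, 94.2 kHz, 136.2 kHz, 151.8 kHz

Frequencies that alias to 21 kHz are k·fs ± 21 kHz for integer k ≥ 0.
k=0: 21 kHz.
k=1: 36.6 kHz, 78.6 kHz.
k=2: 94.2 kHz, 136.2 kHz.
k=3: 151.8 kHz, 193.8 kHz.
k=4: 209.4 kHz, 251.4 kHz.
Within [40 kHz, 167.2 kHz]: 78.6 kHz, 94.2 kHz, 136.2 kHz, 151.8 kHz.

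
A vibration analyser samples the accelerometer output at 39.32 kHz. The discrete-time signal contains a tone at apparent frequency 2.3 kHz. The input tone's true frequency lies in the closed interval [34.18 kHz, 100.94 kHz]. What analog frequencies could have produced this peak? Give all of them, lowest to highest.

Frequencies that alias to 2.3 kHz are k·fs ± 2.3 kHz for integer k ≥ 0.
k=0: 2.3 kHz.
k=1: 37.02 kHz, 41.62 kHz.
k=2: 76.34 kHz, 80.94 kHz.
k=3: 115.66 kHz, 120.26 kHz.
Within [34.18 kHz, 100.94 kHz]: 37.02 kHz, 41.62 kHz, 76.34 kHz, 80.94 kHz.

37.02 kHz, 41.62 kHz, 76.34 kHz, 80.94 kHz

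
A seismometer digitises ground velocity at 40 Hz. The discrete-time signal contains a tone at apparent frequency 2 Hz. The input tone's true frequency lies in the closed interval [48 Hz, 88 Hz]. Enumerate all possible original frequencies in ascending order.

78 Hz, 82 Hz

Frequencies that alias to 2 Hz are k·fs ± 2 Hz for integer k ≥ 0.
k=0: 2 Hz.
k=1: 38 Hz, 42 Hz.
k=2: 78 Hz, 82 Hz.
k=3: 118 Hz, 122 Hz.
Within [48 Hz, 88 Hz]: 78 Hz, 82 Hz.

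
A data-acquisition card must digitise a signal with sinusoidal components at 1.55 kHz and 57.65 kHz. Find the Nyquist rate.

Highest-frequency component: 57.65 kHz.
Nyquist rate = 2 × 57.65 kHz = 115.3 kHz.

115.3 kHz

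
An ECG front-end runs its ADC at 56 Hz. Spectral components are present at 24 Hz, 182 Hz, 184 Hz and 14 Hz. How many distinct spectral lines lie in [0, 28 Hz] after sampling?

3

fs/2 = 28 Hz.
24 Hz ≤ fs/2 = 28 Hz, passes unchanged.
182 Hz mod fs = 14 Hz.
14 Hz ≤ fs/2 = 28 Hz, appears at 14 Hz.
184 Hz mod fs = 16 Hz.
16 Hz ≤ fs/2 = 28 Hz, appears at 16 Hz.
14 Hz ≤ fs/2 = 28 Hz, passes unchanged.
Distinct values: {14 Hz, 16 Hz, 24 Hz} → 3.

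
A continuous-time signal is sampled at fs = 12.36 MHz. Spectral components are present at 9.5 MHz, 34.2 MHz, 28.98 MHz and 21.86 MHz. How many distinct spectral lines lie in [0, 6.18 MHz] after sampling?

3

fs/2 = 6.18 MHz.
9.5 MHz > fs/2 = 6.18 MHz, folds to fs − 9.5 MHz = 2.86 MHz.
34.2 MHz mod fs = 9.48 MHz.
9.48 MHz > fs/2 = 6.18 MHz, folds to fs − 9.48 MHz = 2.88 MHz.
28.98 MHz mod fs = 4.26 MHz.
4.26 MHz ≤ fs/2 = 6.18 MHz, appears at 4.26 MHz.
21.86 MHz mod fs = 9.5 MHz.
9.5 MHz > fs/2 = 6.18 MHz, folds to fs − 9.5 MHz = 2.86 MHz.
Distinct values: {2.86 MHz, 2.88 MHz, 4.26 MHz} → 3.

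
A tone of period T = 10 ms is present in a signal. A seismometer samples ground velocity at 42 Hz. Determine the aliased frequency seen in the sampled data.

16 Hz

T = 10 ms → f = 1/T = 100 Hz.
100 Hz mod fs = 16 Hz.
16 Hz ≤ fs/2 = 21 Hz, appears at 16 Hz.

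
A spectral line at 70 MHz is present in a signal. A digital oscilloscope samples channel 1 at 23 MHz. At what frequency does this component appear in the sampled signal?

70 MHz mod fs = 1 MHz.
1 MHz ≤ fs/2 = 11.5 MHz, appears at 1 MHz.

1 MHz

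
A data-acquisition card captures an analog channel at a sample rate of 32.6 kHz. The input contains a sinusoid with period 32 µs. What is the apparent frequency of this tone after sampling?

1.35 kHz

T = 32 µs → f = 1/T = 31.25 kHz.
31.25 kHz > fs/2 = 16.3 kHz, folds to fs − 31.25 kHz = 1.35 kHz.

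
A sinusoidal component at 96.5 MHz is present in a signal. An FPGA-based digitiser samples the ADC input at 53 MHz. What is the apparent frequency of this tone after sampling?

9.5 MHz

96.5 MHz mod fs = 43.5 MHz.
43.5 MHz > fs/2 = 26.5 MHz, folds to fs − 43.5 MHz = 9.5 MHz.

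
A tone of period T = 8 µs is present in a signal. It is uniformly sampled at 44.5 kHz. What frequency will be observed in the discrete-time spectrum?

8.5 kHz

T = 8 µs → f = 1/T = 125 kHz.
125 kHz mod fs = 36 kHz.
36 kHz > fs/2 = 22.25 kHz, folds to fs − 36 kHz = 8.5 kHz.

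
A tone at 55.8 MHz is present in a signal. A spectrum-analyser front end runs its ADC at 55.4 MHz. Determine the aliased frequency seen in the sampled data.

0.4 MHz

55.8 MHz mod fs = 0.4 MHz.
0.4 MHz ≤ fs/2 = 27.7 MHz, appears at 0.4 MHz.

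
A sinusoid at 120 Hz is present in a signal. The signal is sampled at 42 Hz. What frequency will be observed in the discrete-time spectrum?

6 Hz

120 Hz mod fs = 36 Hz.
36 Hz > fs/2 = 21 Hz, folds to fs − 36 Hz = 6 Hz.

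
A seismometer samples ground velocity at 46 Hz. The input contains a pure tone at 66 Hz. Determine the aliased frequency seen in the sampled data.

20 Hz

66 Hz mod fs = 20 Hz.
20 Hz ≤ fs/2 = 23 Hz, appears at 20 Hz.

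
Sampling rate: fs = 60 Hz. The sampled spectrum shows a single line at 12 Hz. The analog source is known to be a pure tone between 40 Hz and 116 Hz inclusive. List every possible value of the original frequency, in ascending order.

48 Hz, 72 Hz, 108 Hz

Frequencies that alias to 12 Hz are k·fs ± 12 Hz for integer k ≥ 0.
k=0: 12 Hz.
k=1: 48 Hz, 72 Hz.
k=2: 108 Hz, 132 Hz.
k=3: 168 Hz, 192 Hz.
Within [40 Hz, 116 Hz]: 48 Hz, 72 Hz, 108 Hz.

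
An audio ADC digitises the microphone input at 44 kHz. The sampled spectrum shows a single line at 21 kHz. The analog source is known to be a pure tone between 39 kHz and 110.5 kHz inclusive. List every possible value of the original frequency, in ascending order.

65 kHz, 67 kHz, 109 kHz

Frequencies that alias to 21 kHz are k·fs ± 21 kHz for integer k ≥ 0.
k=0: 21 kHz.
k=1: 23 kHz, 65 kHz.
k=2: 67 kHz, 109 kHz.
k=3: 111 kHz, 153 kHz.
Within [39 kHz, 110.5 kHz]: 65 kHz, 67 kHz, 109 kHz.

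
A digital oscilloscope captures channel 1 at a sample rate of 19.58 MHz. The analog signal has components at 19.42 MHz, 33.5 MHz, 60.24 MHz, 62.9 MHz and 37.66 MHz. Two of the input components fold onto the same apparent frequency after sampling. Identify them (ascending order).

fs/2 = 9.79 MHz.
19.42 MHz > fs/2 = 9.79 MHz, folds to fs − 19.42 MHz = 0.16 MHz.
33.5 MHz mod fs = 13.92 MHz.
13.92 MHz > fs/2 = 9.79 MHz, folds to fs − 13.92 MHz = 5.66 MHz.
60.24 MHz mod fs = 1.5 MHz.
1.5 MHz ≤ fs/2 = 9.79 MHz, appears at 1.5 MHz.
62.9 MHz mod fs = 4.16 MHz.
4.16 MHz ≤ fs/2 = 9.79 MHz, appears at 4.16 MHz.
37.66 MHz mod fs = 18.08 MHz.
18.08 MHz > fs/2 = 9.79 MHz, folds to fs − 18.08 MHz = 1.5 MHz.
37.66 MHz and 60.24 MHz both map to 1.5 MHz.

37.66 MHz, 60.24 MHz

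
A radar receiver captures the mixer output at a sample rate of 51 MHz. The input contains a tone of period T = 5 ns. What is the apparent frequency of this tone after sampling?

T = 5 ns → f = 1/T = 200 MHz.
200 MHz mod fs = 47 MHz.
47 MHz > fs/2 = 25.5 MHz, folds to fs − 47 MHz = 4 MHz.

4 MHz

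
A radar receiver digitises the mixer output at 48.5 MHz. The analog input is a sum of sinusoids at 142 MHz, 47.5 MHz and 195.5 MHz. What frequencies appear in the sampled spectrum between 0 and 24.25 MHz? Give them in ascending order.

fs/2 = 24.25 MHz.
142 MHz mod fs = 45 MHz.
45 MHz > fs/2 = 24.25 MHz, folds to fs − 45 MHz = 3.5 MHz.
47.5 MHz > fs/2 = 24.25 MHz, folds to fs − 47.5 MHz = 1 MHz.
195.5 MHz mod fs = 1.5 MHz.
1.5 MHz ≤ fs/2 = 24.25 MHz, appears at 1.5 MHz.
Distinct values: {1 MHz, 1.5 MHz, 3.5 MHz}.

1 MHz, 1.5 MHz, 3.5 MHz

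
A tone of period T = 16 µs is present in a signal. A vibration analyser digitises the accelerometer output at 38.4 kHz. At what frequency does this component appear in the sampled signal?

T = 16 µs → f = 1/T = 62.5 kHz.
62.5 kHz mod fs = 24.1 kHz.
24.1 kHz > fs/2 = 19.2 kHz, folds to fs − 24.1 kHz = 14.3 kHz.

14.3 kHz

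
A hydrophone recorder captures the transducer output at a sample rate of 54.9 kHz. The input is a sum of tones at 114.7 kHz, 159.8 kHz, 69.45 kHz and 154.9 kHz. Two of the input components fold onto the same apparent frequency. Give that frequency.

4.9 kHz

fs/2 = 27.45 kHz.
114.7 kHz mod fs = 4.9 kHz.
4.9 kHz ≤ fs/2 = 27.45 kHz, appears at 4.9 kHz.
159.8 kHz mod fs = 50 kHz.
50 kHz > fs/2 = 27.45 kHz, folds to fs − 50 kHz = 4.9 kHz.
69.45 kHz mod fs = 14.55 kHz.
14.55 kHz ≤ fs/2 = 27.45 kHz, appears at 14.55 kHz.
154.9 kHz mod fs = 45.1 kHz.
45.1 kHz > fs/2 = 27.45 kHz, folds to fs − 45.1 kHz = 9.8 kHz.
114.7 kHz and 159.8 kHz both map to 4.9 kHz.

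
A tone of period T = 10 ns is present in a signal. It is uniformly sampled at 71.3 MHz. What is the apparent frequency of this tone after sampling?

28.7 MHz

T = 10 ns → f = 1/T = 100 MHz.
100 MHz mod fs = 28.7 MHz.
28.7 MHz ≤ fs/2 = 35.65 MHz, appears at 28.7 MHz.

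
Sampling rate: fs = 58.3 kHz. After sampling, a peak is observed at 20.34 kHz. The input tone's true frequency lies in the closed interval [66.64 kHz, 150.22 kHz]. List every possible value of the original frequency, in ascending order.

78.64 kHz, 96.26 kHz, 136.94 kHz

Frequencies that alias to 20.34 kHz are k·fs ± 20.34 kHz for integer k ≥ 0.
k=0: 20.34 kHz.
k=1: 37.96 kHz, 78.64 kHz.
k=2: 96.26 kHz, 136.94 kHz.
k=3: 154.56 kHz, 195.24 kHz.
Within [66.64 kHz, 150.22 kHz]: 78.64 kHz, 96.26 kHz, 136.94 kHz.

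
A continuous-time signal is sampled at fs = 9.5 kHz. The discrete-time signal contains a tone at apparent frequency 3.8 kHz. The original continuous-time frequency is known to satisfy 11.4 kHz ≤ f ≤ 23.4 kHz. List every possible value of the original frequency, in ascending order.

Frequencies that alias to 3.8 kHz are k·fs ± 3.8 kHz for integer k ≥ 0.
k=0: 3.8 kHz.
k=1: 5.7 kHz, 13.3 kHz.
k=2: 15.2 kHz, 22.8 kHz.
k=3: 24.7 kHz, 32.3 kHz.
Within [11.4 kHz, 23.4 kHz]: 13.3 kHz, 15.2 kHz, 22.8 kHz.

13.3 kHz, 15.2 kHz, 22.8 kHz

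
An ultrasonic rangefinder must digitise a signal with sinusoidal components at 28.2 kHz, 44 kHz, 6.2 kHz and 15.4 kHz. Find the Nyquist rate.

Highest-frequency component: 44 kHz.
Nyquist rate = 2 × 44 kHz = 88 kHz.

88 kHz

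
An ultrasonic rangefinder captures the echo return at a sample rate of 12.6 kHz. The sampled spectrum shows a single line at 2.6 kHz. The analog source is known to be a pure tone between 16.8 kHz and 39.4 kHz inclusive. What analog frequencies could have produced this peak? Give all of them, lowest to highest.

Frequencies that alias to 2.6 kHz are k·fs ± 2.6 kHz for integer k ≥ 0.
k=0: 2.6 kHz.
k=1: 10 kHz, 15.2 kHz.
k=2: 22.6 kHz, 27.8 kHz.
k=3: 35.2 kHz, 40.4 kHz.
k=4: 47.8 kHz, 53 kHz.
Within [16.8 kHz, 39.4 kHz]: 22.6 kHz, 27.8 kHz, 35.2 kHz.

22.6 kHz, 27.8 kHz, 35.2 kHz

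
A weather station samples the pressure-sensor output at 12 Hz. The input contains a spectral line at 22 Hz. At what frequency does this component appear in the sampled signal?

2 Hz

22 Hz mod fs = 10 Hz.
10 Hz > fs/2 = 6 Hz, folds to fs − 10 Hz = 2 Hz.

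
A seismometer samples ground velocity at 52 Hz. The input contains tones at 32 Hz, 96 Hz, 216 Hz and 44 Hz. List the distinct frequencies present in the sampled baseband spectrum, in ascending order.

8 Hz, 20 Hz

fs/2 = 26 Hz.
32 Hz > fs/2 = 26 Hz, folds to fs − 32 Hz = 20 Hz.
96 Hz mod fs = 44 Hz.
44 Hz > fs/2 = 26 Hz, folds to fs − 44 Hz = 8 Hz.
216 Hz mod fs = 8 Hz.
8 Hz ≤ fs/2 = 26 Hz, appears at 8 Hz.
44 Hz > fs/2 = 26 Hz, folds to fs − 44 Hz = 8 Hz.
Distinct values: {8 Hz, 20 Hz}.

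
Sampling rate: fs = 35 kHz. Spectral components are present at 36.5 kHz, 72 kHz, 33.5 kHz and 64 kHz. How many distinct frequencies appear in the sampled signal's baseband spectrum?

fs/2 = 17.5 kHz.
36.5 kHz mod fs = 1.5 kHz.
1.5 kHz ≤ fs/2 = 17.5 kHz, appears at 1.5 kHz.
72 kHz mod fs = 2 kHz.
2 kHz ≤ fs/2 = 17.5 kHz, appears at 2 kHz.
33.5 kHz > fs/2 = 17.5 kHz, folds to fs − 33.5 kHz = 1.5 kHz.
64 kHz mod fs = 29 kHz.
29 kHz > fs/2 = 17.5 kHz, folds to fs − 29 kHz = 6 kHz.
Distinct values: {1.5 kHz, 2 kHz, 6 kHz} → 3.

3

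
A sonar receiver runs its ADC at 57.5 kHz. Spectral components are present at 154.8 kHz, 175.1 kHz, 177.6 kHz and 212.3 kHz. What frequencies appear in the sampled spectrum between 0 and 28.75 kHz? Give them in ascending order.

fs/2 = 28.75 kHz.
154.8 kHz mod fs = 39.8 kHz.
39.8 kHz > fs/2 = 28.75 kHz, folds to fs − 39.8 kHz = 17.7 kHz.
175.1 kHz mod fs = 2.6 kHz.
2.6 kHz ≤ fs/2 = 28.75 kHz, appears at 2.6 kHz.
177.6 kHz mod fs = 5.1 kHz.
5.1 kHz ≤ fs/2 = 28.75 kHz, appears at 5.1 kHz.
212.3 kHz mod fs = 39.8 kHz.
39.8 kHz > fs/2 = 28.75 kHz, folds to fs − 39.8 kHz = 17.7 kHz.
Distinct values: {2.6 kHz, 5.1 kHz, 17.7 kHz}.

2.6 kHz, 5.1 kHz, 17.7 kHz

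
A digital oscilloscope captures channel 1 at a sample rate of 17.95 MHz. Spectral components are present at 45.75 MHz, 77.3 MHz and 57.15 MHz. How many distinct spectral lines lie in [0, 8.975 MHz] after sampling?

3

fs/2 = 8.975 MHz.
45.75 MHz mod fs = 9.85 MHz.
9.85 MHz > fs/2 = 8.975 MHz, folds to fs − 9.85 MHz = 8.1 MHz.
77.3 MHz mod fs = 5.5 MHz.
5.5 MHz ≤ fs/2 = 8.975 MHz, appears at 5.5 MHz.
57.15 MHz mod fs = 3.3 MHz.
3.3 MHz ≤ fs/2 = 8.975 MHz, appears at 3.3 MHz.
Distinct values: {3.3 MHz, 5.5 MHz, 8.1 MHz} → 3.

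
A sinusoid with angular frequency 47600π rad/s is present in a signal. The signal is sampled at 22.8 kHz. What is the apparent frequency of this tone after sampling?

1 kHz

ω = 47600π rad/s → f = ω/(2π) = 23800 Hz = 23.8 kHz.
23.8 kHz mod fs = 1 kHz.
1 kHz ≤ fs/2 = 11.4 kHz, appears at 1 kHz.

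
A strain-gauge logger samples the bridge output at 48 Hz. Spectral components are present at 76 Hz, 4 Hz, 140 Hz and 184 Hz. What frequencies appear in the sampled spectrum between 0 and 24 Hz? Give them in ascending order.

4 Hz, 8 Hz, 20 Hz

fs/2 = 24 Hz.
76 Hz mod fs = 28 Hz.
28 Hz > fs/2 = 24 Hz, folds to fs − 28 Hz = 20 Hz.
4 Hz ≤ fs/2 = 24 Hz, passes unchanged.
140 Hz mod fs = 44 Hz.
44 Hz > fs/2 = 24 Hz, folds to fs − 44 Hz = 4 Hz.
184 Hz mod fs = 40 Hz.
40 Hz > fs/2 = 24 Hz, folds to fs − 40 Hz = 8 Hz.
Distinct values: {4 Hz, 8 Hz, 20 Hz}.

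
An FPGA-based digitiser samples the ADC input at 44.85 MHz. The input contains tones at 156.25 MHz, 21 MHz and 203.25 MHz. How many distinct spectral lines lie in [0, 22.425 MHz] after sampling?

fs/2 = 22.425 MHz.
156.25 MHz mod fs = 21.7 MHz.
21.7 MHz ≤ fs/2 = 22.425 MHz, appears at 21.7 MHz.
21 MHz ≤ fs/2 = 22.425 MHz, passes unchanged.
203.25 MHz mod fs = 23.85 MHz.
23.85 MHz > fs/2 = 22.425 MHz, folds to fs − 23.85 MHz = 21 MHz.
Distinct values: {21 MHz, 21.7 MHz} → 2.

2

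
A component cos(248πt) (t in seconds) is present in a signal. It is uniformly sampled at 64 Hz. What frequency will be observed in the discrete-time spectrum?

ω = 248π rad/s → f = ω/(2π) = 124 Hz.
124 Hz mod fs = 60 Hz.
60 Hz > fs/2 = 32 Hz, folds to fs − 60 Hz = 4 Hz.

4 Hz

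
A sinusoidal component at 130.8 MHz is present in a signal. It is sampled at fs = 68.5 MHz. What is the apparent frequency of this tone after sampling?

6.2 MHz

130.8 MHz mod fs = 62.3 MHz.
62.3 MHz > fs/2 = 34.25 MHz, folds to fs − 62.3 MHz = 6.2 MHz.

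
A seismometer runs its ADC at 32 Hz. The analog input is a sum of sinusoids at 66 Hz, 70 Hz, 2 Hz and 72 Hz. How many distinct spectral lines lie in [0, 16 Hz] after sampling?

fs/2 = 16 Hz.
66 Hz mod fs = 2 Hz.
2 Hz ≤ fs/2 = 16 Hz, appears at 2 Hz.
70 Hz mod fs = 6 Hz.
6 Hz ≤ fs/2 = 16 Hz, appears at 6 Hz.
2 Hz ≤ fs/2 = 16 Hz, passes unchanged.
72 Hz mod fs = 8 Hz.
8 Hz ≤ fs/2 = 16 Hz, appears at 8 Hz.
Distinct values: {2 Hz, 6 Hz, 8 Hz} → 3.

3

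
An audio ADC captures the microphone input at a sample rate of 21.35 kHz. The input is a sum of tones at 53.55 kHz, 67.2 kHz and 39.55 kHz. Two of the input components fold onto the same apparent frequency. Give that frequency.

fs/2 = 10.675 kHz.
53.55 kHz mod fs = 10.85 kHz.
10.85 kHz > fs/2 = 10.675 kHz, folds to fs − 10.85 kHz = 10.5 kHz.
67.2 kHz mod fs = 3.15 kHz.
3.15 kHz ≤ fs/2 = 10.675 kHz, appears at 3.15 kHz.
39.55 kHz mod fs = 18.2 kHz.
18.2 kHz > fs/2 = 10.675 kHz, folds to fs − 18.2 kHz = 3.15 kHz.
39.55 kHz and 67.2 kHz both map to 3.15 kHz.

3.15 kHz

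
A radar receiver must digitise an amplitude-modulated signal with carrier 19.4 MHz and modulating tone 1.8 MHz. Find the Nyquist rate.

42.4 MHz

AM sidebands sit at fc ± fm = 17.6 MHz and 21.2 MHz.
Highest-frequency component: 21.2 MHz.
Nyquist rate = 2 × 21.2 MHz = 42.4 MHz.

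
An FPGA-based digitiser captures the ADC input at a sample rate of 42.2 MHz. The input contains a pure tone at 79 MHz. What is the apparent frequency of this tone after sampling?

5.4 MHz

79 MHz mod fs = 36.8 MHz.
36.8 MHz > fs/2 = 21.1 MHz, folds to fs − 36.8 MHz = 5.4 MHz.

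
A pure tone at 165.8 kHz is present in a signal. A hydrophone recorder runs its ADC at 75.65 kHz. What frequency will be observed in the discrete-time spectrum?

165.8 kHz mod fs = 14.5 kHz.
14.5 kHz ≤ fs/2 = 37.825 kHz, appears at 14.5 kHz.

14.5 kHz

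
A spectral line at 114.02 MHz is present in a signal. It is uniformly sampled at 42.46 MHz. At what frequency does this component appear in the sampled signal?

13.36 MHz

114.02 MHz mod fs = 29.1 MHz.
29.1 MHz > fs/2 = 21.23 MHz, folds to fs − 29.1 MHz = 13.36 MHz.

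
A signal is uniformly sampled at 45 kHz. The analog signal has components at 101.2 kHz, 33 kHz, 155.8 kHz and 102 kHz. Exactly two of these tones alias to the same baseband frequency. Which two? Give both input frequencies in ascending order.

fs/2 = 22.5 kHz.
101.2 kHz mod fs = 11.2 kHz.
11.2 kHz ≤ fs/2 = 22.5 kHz, appears at 11.2 kHz.
33 kHz > fs/2 = 22.5 kHz, folds to fs − 33 kHz = 12 kHz.
155.8 kHz mod fs = 20.8 kHz.
20.8 kHz ≤ fs/2 = 22.5 kHz, appears at 20.8 kHz.
102 kHz mod fs = 12 kHz.
12 kHz ≤ fs/2 = 22.5 kHz, appears at 12 kHz.
33 kHz and 102 kHz both map to 12 kHz.

33 kHz, 102 kHz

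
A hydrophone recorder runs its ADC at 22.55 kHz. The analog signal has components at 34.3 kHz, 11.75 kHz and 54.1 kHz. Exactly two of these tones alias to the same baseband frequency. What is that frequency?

fs/2 = 11.275 kHz.
34.3 kHz mod fs = 11.75 kHz.
11.75 kHz > fs/2 = 11.275 kHz, folds to fs − 11.75 kHz = 10.8 kHz.
11.75 kHz > fs/2 = 11.275 kHz, folds to fs − 11.75 kHz = 10.8 kHz.
54.1 kHz mod fs = 9 kHz.
9 kHz ≤ fs/2 = 11.275 kHz, appears at 9 kHz.
11.75 kHz and 34.3 kHz both map to 10.8 kHz.

10.8 kHz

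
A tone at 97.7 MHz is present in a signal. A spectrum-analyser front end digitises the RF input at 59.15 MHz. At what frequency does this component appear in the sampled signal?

20.6 MHz

97.7 MHz mod fs = 38.55 MHz.
38.55 MHz > fs/2 = 29.575 MHz, folds to fs − 38.55 MHz = 20.6 MHz.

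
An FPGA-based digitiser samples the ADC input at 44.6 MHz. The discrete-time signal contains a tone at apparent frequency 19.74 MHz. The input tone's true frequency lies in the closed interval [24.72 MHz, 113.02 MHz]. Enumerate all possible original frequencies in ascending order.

24.86 MHz, 64.34 MHz, 69.46 MHz, 108.94 MHz

Frequencies that alias to 19.74 MHz are k·fs ± 19.74 MHz for integer k ≥ 0.
k=0: 19.74 MHz.
k=1: 24.86 MHz, 64.34 MHz.
k=2: 69.46 MHz, 108.94 MHz.
k=3: 114.06 MHz, 153.54 MHz.
Within [24.72 MHz, 113.02 MHz]: 24.86 MHz, 64.34 MHz, 69.46 MHz, 108.94 MHz.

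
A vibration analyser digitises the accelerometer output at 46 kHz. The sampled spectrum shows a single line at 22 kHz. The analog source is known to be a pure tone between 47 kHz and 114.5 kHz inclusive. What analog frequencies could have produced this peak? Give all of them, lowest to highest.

Frequencies that alias to 22 kHz are k·fs ± 22 kHz for integer k ≥ 0.
k=0: 22 kHz.
k=1: 24 kHz, 68 kHz.
k=2: 70 kHz, 114 kHz.
k=3: 116 kHz, 160 kHz.
Within [47 kHz, 114.5 kHz]: 68 kHz, 70 kHz, 114 kHz.

68 kHz, 70 kHz, 114 kHz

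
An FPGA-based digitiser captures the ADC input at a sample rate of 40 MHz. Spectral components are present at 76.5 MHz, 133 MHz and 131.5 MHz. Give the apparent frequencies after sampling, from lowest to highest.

3.5 MHz, 11.5 MHz, 13 MHz

fs/2 = 20 MHz.
76.5 MHz mod fs = 36.5 MHz.
36.5 MHz > fs/2 = 20 MHz, folds to fs − 36.5 MHz = 3.5 MHz.
133 MHz mod fs = 13 MHz.
13 MHz ≤ fs/2 = 20 MHz, appears at 13 MHz.
131.5 MHz mod fs = 11.5 MHz.
11.5 MHz ≤ fs/2 = 20 MHz, appears at 11.5 MHz.
Distinct values: {3.5 MHz, 11.5 MHz, 13 MHz}.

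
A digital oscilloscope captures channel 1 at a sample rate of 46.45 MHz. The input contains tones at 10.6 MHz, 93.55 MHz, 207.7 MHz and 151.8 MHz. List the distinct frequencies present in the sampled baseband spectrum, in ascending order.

fs/2 = 23.225 MHz.
10.6 MHz ≤ fs/2 = 23.225 MHz, passes unchanged.
93.55 MHz mod fs = 0.65 MHz.
0.65 MHz ≤ fs/2 = 23.225 MHz, appears at 0.65 MHz.
207.7 MHz mod fs = 21.9 MHz.
21.9 MHz ≤ fs/2 = 23.225 MHz, appears at 21.9 MHz.
151.8 MHz mod fs = 12.45 MHz.
12.45 MHz ≤ fs/2 = 23.225 MHz, appears at 12.45 MHz.
Distinct values: {0.65 MHz, 10.6 MHz, 12.45 MHz, 21.9 MHz}.

0.65 MHz, 10.6 MHz, 12.45 MHz, 21.9 MHz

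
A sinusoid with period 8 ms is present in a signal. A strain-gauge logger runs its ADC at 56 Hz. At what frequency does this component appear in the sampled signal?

T = 8 ms → f = 1/T = 125 Hz.
125 Hz mod fs = 13 Hz.
13 Hz ≤ fs/2 = 28 Hz, appears at 13 Hz.

13 Hz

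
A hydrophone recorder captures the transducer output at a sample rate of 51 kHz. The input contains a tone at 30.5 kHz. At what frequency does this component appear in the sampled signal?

30.5 kHz > fs/2 = 25.5 kHz, folds to fs − 30.5 kHz = 20.5 kHz.

20.5 kHz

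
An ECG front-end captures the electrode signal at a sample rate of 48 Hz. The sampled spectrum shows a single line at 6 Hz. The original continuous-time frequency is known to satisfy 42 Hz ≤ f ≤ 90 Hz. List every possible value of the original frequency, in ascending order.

42 Hz, 54 Hz, 90 Hz

Frequencies that alias to 6 Hz are k·fs ± 6 Hz for integer k ≥ 0.
k=0: 6 Hz.
k=1: 42 Hz, 54 Hz.
k=2: 90 Hz, 102 Hz.
k=3: 138 Hz, 150 Hz.
Within [42 Hz, 90 Hz]: 42 Hz, 54 Hz, 90 Hz.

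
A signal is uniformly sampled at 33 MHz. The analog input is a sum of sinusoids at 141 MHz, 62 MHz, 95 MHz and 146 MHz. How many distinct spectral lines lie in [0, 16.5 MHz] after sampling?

fs/2 = 16.5 MHz.
141 MHz mod fs = 9 MHz.
9 MHz ≤ fs/2 = 16.5 MHz, appears at 9 MHz.
62 MHz mod fs = 29 MHz.
29 MHz > fs/2 = 16.5 MHz, folds to fs − 29 MHz = 4 MHz.
95 MHz mod fs = 29 MHz.
29 MHz > fs/2 = 16.5 MHz, folds to fs − 29 MHz = 4 MHz.
146 MHz mod fs = 14 MHz.
14 MHz ≤ fs/2 = 16.5 MHz, appears at 14 MHz.
Distinct values: {4 MHz, 9 MHz, 14 MHz} → 3.

3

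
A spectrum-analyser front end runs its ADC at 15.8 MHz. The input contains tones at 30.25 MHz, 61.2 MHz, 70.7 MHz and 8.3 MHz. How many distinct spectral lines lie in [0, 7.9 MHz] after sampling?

3

fs/2 = 7.9 MHz.
30.25 MHz mod fs = 14.45 MHz.
14.45 MHz > fs/2 = 7.9 MHz, folds to fs − 14.45 MHz = 1.35 MHz.
61.2 MHz mod fs = 13.8 MHz.
13.8 MHz > fs/2 = 7.9 MHz, folds to fs − 13.8 MHz = 2 MHz.
70.7 MHz mod fs = 7.5 MHz.
7.5 MHz ≤ fs/2 = 7.9 MHz, appears at 7.5 MHz.
8.3 MHz > fs/2 = 7.9 MHz, folds to fs − 8.3 MHz = 7.5 MHz.
Distinct values: {1.35 MHz, 2 MHz, 7.5 MHz} → 3.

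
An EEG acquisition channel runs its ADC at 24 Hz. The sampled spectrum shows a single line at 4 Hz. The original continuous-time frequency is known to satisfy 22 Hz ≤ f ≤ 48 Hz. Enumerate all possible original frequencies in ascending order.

28 Hz, 44 Hz

Frequencies that alias to 4 Hz are k·fs ± 4 Hz for integer k ≥ 0.
k=0: 4 Hz.
k=1: 20 Hz, 28 Hz.
k=2: 44 Hz, 52 Hz.
k=3: 68 Hz, 76 Hz.
Within [22 Hz, 48 Hz]: 28 Hz, 44 Hz.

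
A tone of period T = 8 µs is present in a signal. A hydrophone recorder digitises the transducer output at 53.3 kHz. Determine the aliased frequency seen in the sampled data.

T = 8 µs → f = 1/T = 125 kHz.
125 kHz mod fs = 18.4 kHz.
18.4 kHz ≤ fs/2 = 26.65 kHz, appears at 18.4 kHz.

18.4 kHz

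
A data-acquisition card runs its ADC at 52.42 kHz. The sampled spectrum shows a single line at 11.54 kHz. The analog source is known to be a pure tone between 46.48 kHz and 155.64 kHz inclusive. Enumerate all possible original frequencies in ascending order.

63.96 kHz, 93.3 kHz, 116.38 kHz, 145.72 kHz

Frequencies that alias to 11.54 kHz are k·fs ± 11.54 kHz for integer k ≥ 0.
k=0: 11.54 kHz.
k=1: 40.88 kHz, 63.96 kHz.
k=2: 93.3 kHz, 116.38 kHz.
k=3: 145.72 kHz, 168.8 kHz.
k=4: 198.14 kHz, 221.22 kHz.
Within [46.48 kHz, 155.64 kHz]: 63.96 kHz, 93.3 kHz, 116.38 kHz, 145.72 kHz.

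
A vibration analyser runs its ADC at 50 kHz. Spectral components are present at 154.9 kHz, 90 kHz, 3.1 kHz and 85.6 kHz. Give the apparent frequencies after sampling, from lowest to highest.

3.1 kHz, 4.9 kHz, 10 kHz, 14.4 kHz

fs/2 = 25 kHz.
154.9 kHz mod fs = 4.9 kHz.
4.9 kHz ≤ fs/2 = 25 kHz, appears at 4.9 kHz.
90 kHz mod fs = 40 kHz.
40 kHz > fs/2 = 25 kHz, folds to fs − 40 kHz = 10 kHz.
3.1 kHz ≤ fs/2 = 25 kHz, passes unchanged.
85.6 kHz mod fs = 35.6 kHz.
35.6 kHz > fs/2 = 25 kHz, folds to fs − 35.6 kHz = 14.4 kHz.
Distinct values: {3.1 kHz, 4.9 kHz, 10 kHz, 14.4 kHz}.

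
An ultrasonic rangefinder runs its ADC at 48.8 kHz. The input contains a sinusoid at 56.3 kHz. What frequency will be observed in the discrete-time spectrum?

7.5 kHz

56.3 kHz mod fs = 7.5 kHz.
7.5 kHz ≤ fs/2 = 24.4 kHz, appears at 7.5 kHz.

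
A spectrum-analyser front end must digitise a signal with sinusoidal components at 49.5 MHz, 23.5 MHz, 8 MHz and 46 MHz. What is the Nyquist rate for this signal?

Highest-frequency component: 49.5 MHz.
Nyquist rate = 2 × 49.5 MHz = 99 MHz.

99 MHz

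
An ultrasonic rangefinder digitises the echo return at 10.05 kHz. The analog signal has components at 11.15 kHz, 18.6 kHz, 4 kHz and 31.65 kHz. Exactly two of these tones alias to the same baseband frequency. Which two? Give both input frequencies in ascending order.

18.6 kHz, 31.65 kHz

fs/2 = 5.025 kHz.
11.15 kHz mod fs = 1.1 kHz.
1.1 kHz ≤ fs/2 = 5.025 kHz, appears at 1.1 kHz.
18.6 kHz mod fs = 8.55 kHz.
8.55 kHz > fs/2 = 5.025 kHz, folds to fs − 8.55 kHz = 1.5 kHz.
4 kHz ≤ fs/2 = 5.025 kHz, passes unchanged.
31.65 kHz mod fs = 1.5 kHz.
1.5 kHz ≤ fs/2 = 5.025 kHz, appears at 1.5 kHz.
18.6 kHz and 31.65 kHz both map to 1.5 kHz.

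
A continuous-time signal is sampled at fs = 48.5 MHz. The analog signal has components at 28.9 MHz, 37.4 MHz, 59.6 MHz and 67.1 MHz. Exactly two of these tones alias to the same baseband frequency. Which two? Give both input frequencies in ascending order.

fs/2 = 24.25 MHz.
28.9 MHz > fs/2 = 24.25 MHz, folds to fs − 28.9 MHz = 19.6 MHz.
37.4 MHz > fs/2 = 24.25 MHz, folds to fs − 37.4 MHz = 11.1 MHz.
59.6 MHz mod fs = 11.1 MHz.
11.1 MHz ≤ fs/2 = 24.25 MHz, appears at 11.1 MHz.
67.1 MHz mod fs = 18.6 MHz.
18.6 MHz ≤ fs/2 = 24.25 MHz, appears at 18.6 MHz.
37.4 MHz and 59.6 MHz both map to 11.1 MHz.

37.4 MHz, 59.6 MHz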